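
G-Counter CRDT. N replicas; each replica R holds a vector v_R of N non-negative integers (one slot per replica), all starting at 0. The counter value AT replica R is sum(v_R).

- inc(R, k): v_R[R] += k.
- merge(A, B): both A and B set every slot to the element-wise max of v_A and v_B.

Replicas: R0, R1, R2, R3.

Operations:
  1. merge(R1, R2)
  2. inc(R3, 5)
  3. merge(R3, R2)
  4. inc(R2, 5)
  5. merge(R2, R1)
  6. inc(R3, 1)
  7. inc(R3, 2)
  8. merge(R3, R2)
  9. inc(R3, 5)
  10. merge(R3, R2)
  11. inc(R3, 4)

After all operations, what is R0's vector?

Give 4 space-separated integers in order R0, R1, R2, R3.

Op 1: merge R1<->R2 -> R1=(0,0,0,0) R2=(0,0,0,0)
Op 2: inc R3 by 5 -> R3=(0,0,0,5) value=5
Op 3: merge R3<->R2 -> R3=(0,0,0,5) R2=(0,0,0,5)
Op 4: inc R2 by 5 -> R2=(0,0,5,5) value=10
Op 5: merge R2<->R1 -> R2=(0,0,5,5) R1=(0,0,5,5)
Op 6: inc R3 by 1 -> R3=(0,0,0,6) value=6
Op 7: inc R3 by 2 -> R3=(0,0,0,8) value=8
Op 8: merge R3<->R2 -> R3=(0,0,5,8) R2=(0,0,5,8)
Op 9: inc R3 by 5 -> R3=(0,0,5,13) value=18
Op 10: merge R3<->R2 -> R3=(0,0,5,13) R2=(0,0,5,13)
Op 11: inc R3 by 4 -> R3=(0,0,5,17) value=22

Answer: 0 0 0 0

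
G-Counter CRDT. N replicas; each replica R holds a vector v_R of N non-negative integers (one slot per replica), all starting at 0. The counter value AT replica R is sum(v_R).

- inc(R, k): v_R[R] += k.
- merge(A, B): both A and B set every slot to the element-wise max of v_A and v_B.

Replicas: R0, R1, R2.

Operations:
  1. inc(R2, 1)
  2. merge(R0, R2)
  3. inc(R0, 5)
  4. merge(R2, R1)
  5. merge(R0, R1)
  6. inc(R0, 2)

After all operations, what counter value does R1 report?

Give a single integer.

Op 1: inc R2 by 1 -> R2=(0,0,1) value=1
Op 2: merge R0<->R2 -> R0=(0,0,1) R2=(0,0,1)
Op 3: inc R0 by 5 -> R0=(5,0,1) value=6
Op 4: merge R2<->R1 -> R2=(0,0,1) R1=(0,0,1)
Op 5: merge R0<->R1 -> R0=(5,0,1) R1=(5,0,1)
Op 6: inc R0 by 2 -> R0=(7,0,1) value=8

Answer: 6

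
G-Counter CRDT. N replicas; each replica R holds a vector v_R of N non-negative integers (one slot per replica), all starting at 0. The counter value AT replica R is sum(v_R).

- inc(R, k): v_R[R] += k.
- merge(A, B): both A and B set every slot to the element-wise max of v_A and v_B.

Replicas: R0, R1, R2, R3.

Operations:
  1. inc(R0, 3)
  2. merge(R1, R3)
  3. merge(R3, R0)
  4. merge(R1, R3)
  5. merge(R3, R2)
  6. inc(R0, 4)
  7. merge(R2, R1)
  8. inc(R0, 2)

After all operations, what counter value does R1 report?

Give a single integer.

Op 1: inc R0 by 3 -> R0=(3,0,0,0) value=3
Op 2: merge R1<->R3 -> R1=(0,0,0,0) R3=(0,0,0,0)
Op 3: merge R3<->R0 -> R3=(3,0,0,0) R0=(3,0,0,0)
Op 4: merge R1<->R3 -> R1=(3,0,0,0) R3=(3,0,0,0)
Op 5: merge R3<->R2 -> R3=(3,0,0,0) R2=(3,0,0,0)
Op 6: inc R0 by 4 -> R0=(7,0,0,0) value=7
Op 7: merge R2<->R1 -> R2=(3,0,0,0) R1=(3,0,0,0)
Op 8: inc R0 by 2 -> R0=(9,0,0,0) value=9

Answer: 3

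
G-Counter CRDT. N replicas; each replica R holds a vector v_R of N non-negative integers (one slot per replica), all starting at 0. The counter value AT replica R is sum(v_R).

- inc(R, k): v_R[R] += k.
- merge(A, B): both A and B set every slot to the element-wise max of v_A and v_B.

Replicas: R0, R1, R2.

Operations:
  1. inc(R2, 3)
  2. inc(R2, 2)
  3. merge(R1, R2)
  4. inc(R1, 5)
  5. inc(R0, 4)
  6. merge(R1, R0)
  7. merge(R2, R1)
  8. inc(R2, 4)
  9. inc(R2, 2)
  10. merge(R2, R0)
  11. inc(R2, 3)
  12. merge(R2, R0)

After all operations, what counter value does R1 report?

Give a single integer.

Answer: 14

Derivation:
Op 1: inc R2 by 3 -> R2=(0,0,3) value=3
Op 2: inc R2 by 2 -> R2=(0,0,5) value=5
Op 3: merge R1<->R2 -> R1=(0,0,5) R2=(0,0,5)
Op 4: inc R1 by 5 -> R1=(0,5,5) value=10
Op 5: inc R0 by 4 -> R0=(4,0,0) value=4
Op 6: merge R1<->R0 -> R1=(4,5,5) R0=(4,5,5)
Op 7: merge R2<->R1 -> R2=(4,5,5) R1=(4,5,5)
Op 8: inc R2 by 4 -> R2=(4,5,9) value=18
Op 9: inc R2 by 2 -> R2=(4,5,11) value=20
Op 10: merge R2<->R0 -> R2=(4,5,11) R0=(4,5,11)
Op 11: inc R2 by 3 -> R2=(4,5,14) value=23
Op 12: merge R2<->R0 -> R2=(4,5,14) R0=(4,5,14)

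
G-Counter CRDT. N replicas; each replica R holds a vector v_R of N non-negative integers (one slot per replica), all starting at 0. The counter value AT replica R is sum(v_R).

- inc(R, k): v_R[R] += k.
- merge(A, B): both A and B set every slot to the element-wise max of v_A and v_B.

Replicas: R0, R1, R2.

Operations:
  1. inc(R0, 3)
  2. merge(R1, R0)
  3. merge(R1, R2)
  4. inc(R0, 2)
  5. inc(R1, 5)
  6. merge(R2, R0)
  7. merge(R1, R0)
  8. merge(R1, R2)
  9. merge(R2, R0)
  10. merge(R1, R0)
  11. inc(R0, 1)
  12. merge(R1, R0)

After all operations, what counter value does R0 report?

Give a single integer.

Op 1: inc R0 by 3 -> R0=(3,0,0) value=3
Op 2: merge R1<->R0 -> R1=(3,0,0) R0=(3,0,0)
Op 3: merge R1<->R2 -> R1=(3,0,0) R2=(3,0,0)
Op 4: inc R0 by 2 -> R0=(5,0,0) value=5
Op 5: inc R1 by 5 -> R1=(3,5,0) value=8
Op 6: merge R2<->R0 -> R2=(5,0,0) R0=(5,0,0)
Op 7: merge R1<->R0 -> R1=(5,5,0) R0=(5,5,0)
Op 8: merge R1<->R2 -> R1=(5,5,0) R2=(5,5,0)
Op 9: merge R2<->R0 -> R2=(5,5,0) R0=(5,5,0)
Op 10: merge R1<->R0 -> R1=(5,5,0) R0=(5,5,0)
Op 11: inc R0 by 1 -> R0=(6,5,0) value=11
Op 12: merge R1<->R0 -> R1=(6,5,0) R0=(6,5,0)

Answer: 11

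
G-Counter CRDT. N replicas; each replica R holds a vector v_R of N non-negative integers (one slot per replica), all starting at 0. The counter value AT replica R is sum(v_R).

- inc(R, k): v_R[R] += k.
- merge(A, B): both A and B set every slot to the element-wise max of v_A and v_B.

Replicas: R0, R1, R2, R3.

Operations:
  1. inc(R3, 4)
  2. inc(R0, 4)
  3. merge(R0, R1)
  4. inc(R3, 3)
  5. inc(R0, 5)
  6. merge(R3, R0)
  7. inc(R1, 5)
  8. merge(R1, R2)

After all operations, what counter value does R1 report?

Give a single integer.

Op 1: inc R3 by 4 -> R3=(0,0,0,4) value=4
Op 2: inc R0 by 4 -> R0=(4,0,0,0) value=4
Op 3: merge R0<->R1 -> R0=(4,0,0,0) R1=(4,0,0,0)
Op 4: inc R3 by 3 -> R3=(0,0,0,7) value=7
Op 5: inc R0 by 5 -> R0=(9,0,0,0) value=9
Op 6: merge R3<->R0 -> R3=(9,0,0,7) R0=(9,0,0,7)
Op 7: inc R1 by 5 -> R1=(4,5,0,0) value=9
Op 8: merge R1<->R2 -> R1=(4,5,0,0) R2=(4,5,0,0)

Answer: 9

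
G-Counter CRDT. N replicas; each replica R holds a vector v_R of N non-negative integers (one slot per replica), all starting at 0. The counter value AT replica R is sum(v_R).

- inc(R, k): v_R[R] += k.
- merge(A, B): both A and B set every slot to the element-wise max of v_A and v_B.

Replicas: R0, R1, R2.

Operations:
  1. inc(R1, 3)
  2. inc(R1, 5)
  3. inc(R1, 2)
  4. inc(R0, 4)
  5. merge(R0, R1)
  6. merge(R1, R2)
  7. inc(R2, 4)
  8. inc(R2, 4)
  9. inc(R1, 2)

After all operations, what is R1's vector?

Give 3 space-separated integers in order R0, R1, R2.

Answer: 4 12 0

Derivation:
Op 1: inc R1 by 3 -> R1=(0,3,0) value=3
Op 2: inc R1 by 5 -> R1=(0,8,0) value=8
Op 3: inc R1 by 2 -> R1=(0,10,0) value=10
Op 4: inc R0 by 4 -> R0=(4,0,0) value=4
Op 5: merge R0<->R1 -> R0=(4,10,0) R1=(4,10,0)
Op 6: merge R1<->R2 -> R1=(4,10,0) R2=(4,10,0)
Op 7: inc R2 by 4 -> R2=(4,10,4) value=18
Op 8: inc R2 by 4 -> R2=(4,10,8) value=22
Op 9: inc R1 by 2 -> R1=(4,12,0) value=16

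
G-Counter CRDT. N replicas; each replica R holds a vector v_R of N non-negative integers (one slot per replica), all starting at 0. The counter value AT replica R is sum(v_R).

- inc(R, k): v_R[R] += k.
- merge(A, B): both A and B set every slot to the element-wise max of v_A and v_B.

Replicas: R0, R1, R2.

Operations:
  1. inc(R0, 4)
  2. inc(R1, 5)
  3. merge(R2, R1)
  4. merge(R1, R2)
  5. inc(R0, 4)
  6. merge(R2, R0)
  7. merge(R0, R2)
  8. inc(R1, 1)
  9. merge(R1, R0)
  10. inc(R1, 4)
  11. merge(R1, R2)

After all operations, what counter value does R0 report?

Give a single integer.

Answer: 14

Derivation:
Op 1: inc R0 by 4 -> R0=(4,0,0) value=4
Op 2: inc R1 by 5 -> R1=(0,5,0) value=5
Op 3: merge R2<->R1 -> R2=(0,5,0) R1=(0,5,0)
Op 4: merge R1<->R2 -> R1=(0,5,0) R2=(0,5,0)
Op 5: inc R0 by 4 -> R0=(8,0,0) value=8
Op 6: merge R2<->R0 -> R2=(8,5,0) R0=(8,5,0)
Op 7: merge R0<->R2 -> R0=(8,5,0) R2=(8,5,0)
Op 8: inc R1 by 1 -> R1=(0,6,0) value=6
Op 9: merge R1<->R0 -> R1=(8,6,0) R0=(8,6,0)
Op 10: inc R1 by 4 -> R1=(8,10,0) value=18
Op 11: merge R1<->R2 -> R1=(8,10,0) R2=(8,10,0)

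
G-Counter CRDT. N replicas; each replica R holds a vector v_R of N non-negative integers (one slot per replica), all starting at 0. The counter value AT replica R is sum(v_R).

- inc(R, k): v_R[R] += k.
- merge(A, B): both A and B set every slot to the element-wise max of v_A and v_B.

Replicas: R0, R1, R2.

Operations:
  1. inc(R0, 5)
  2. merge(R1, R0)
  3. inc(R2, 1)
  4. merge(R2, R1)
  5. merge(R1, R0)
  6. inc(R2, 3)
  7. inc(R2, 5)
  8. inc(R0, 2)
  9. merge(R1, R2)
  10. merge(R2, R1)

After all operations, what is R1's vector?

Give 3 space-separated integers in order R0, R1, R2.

Op 1: inc R0 by 5 -> R0=(5,0,0) value=5
Op 2: merge R1<->R0 -> R1=(5,0,0) R0=(5,0,0)
Op 3: inc R2 by 1 -> R2=(0,0,1) value=1
Op 4: merge R2<->R1 -> R2=(5,0,1) R1=(5,0,1)
Op 5: merge R1<->R0 -> R1=(5,0,1) R0=(5,0,1)
Op 6: inc R2 by 3 -> R2=(5,0,4) value=9
Op 7: inc R2 by 5 -> R2=(5,0,9) value=14
Op 8: inc R0 by 2 -> R0=(7,0,1) value=8
Op 9: merge R1<->R2 -> R1=(5,0,9) R2=(5,0,9)
Op 10: merge R2<->R1 -> R2=(5,0,9) R1=(5,0,9)

Answer: 5 0 9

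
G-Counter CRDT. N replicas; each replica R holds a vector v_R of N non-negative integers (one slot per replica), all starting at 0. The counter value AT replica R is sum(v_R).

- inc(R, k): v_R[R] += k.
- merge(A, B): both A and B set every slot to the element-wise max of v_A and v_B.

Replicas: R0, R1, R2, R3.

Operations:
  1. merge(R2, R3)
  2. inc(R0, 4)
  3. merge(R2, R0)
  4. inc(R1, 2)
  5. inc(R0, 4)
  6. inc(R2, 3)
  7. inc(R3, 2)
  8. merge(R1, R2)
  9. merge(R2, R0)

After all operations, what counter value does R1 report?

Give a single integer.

Answer: 9

Derivation:
Op 1: merge R2<->R3 -> R2=(0,0,0,0) R3=(0,0,0,0)
Op 2: inc R0 by 4 -> R0=(4,0,0,0) value=4
Op 3: merge R2<->R0 -> R2=(4,0,0,0) R0=(4,0,0,0)
Op 4: inc R1 by 2 -> R1=(0,2,0,0) value=2
Op 5: inc R0 by 4 -> R0=(8,0,0,0) value=8
Op 6: inc R2 by 3 -> R2=(4,0,3,0) value=7
Op 7: inc R3 by 2 -> R3=(0,0,0,2) value=2
Op 8: merge R1<->R2 -> R1=(4,2,3,0) R2=(4,2,3,0)
Op 9: merge R2<->R0 -> R2=(8,2,3,0) R0=(8,2,3,0)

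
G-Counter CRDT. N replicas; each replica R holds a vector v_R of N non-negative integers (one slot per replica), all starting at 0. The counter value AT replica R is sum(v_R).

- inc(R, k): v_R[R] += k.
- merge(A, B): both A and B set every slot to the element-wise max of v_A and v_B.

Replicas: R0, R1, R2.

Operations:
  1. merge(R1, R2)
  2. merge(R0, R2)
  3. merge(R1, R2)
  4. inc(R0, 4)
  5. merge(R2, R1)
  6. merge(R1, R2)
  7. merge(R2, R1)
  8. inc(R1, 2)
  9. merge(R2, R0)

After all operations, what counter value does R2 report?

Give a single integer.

Answer: 4

Derivation:
Op 1: merge R1<->R2 -> R1=(0,0,0) R2=(0,0,0)
Op 2: merge R0<->R2 -> R0=(0,0,0) R2=(0,0,0)
Op 3: merge R1<->R2 -> R1=(0,0,0) R2=(0,0,0)
Op 4: inc R0 by 4 -> R0=(4,0,0) value=4
Op 5: merge R2<->R1 -> R2=(0,0,0) R1=(0,0,0)
Op 6: merge R1<->R2 -> R1=(0,0,0) R2=(0,0,0)
Op 7: merge R2<->R1 -> R2=(0,0,0) R1=(0,0,0)
Op 8: inc R1 by 2 -> R1=(0,2,0) value=2
Op 9: merge R2<->R0 -> R2=(4,0,0) R0=(4,0,0)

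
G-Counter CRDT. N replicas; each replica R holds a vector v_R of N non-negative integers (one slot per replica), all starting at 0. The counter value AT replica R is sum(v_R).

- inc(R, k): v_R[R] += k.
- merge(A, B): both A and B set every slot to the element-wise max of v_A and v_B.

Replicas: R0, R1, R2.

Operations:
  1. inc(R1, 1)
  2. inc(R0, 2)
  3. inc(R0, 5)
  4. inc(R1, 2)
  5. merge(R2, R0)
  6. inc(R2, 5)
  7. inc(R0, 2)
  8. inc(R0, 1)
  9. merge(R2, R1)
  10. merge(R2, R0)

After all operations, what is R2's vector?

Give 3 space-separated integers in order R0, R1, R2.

Op 1: inc R1 by 1 -> R1=(0,1,0) value=1
Op 2: inc R0 by 2 -> R0=(2,0,0) value=2
Op 3: inc R0 by 5 -> R0=(7,0,0) value=7
Op 4: inc R1 by 2 -> R1=(0,3,0) value=3
Op 5: merge R2<->R0 -> R2=(7,0,0) R0=(7,0,0)
Op 6: inc R2 by 5 -> R2=(7,0,5) value=12
Op 7: inc R0 by 2 -> R0=(9,0,0) value=9
Op 8: inc R0 by 1 -> R0=(10,0,0) value=10
Op 9: merge R2<->R1 -> R2=(7,3,5) R1=(7,3,5)
Op 10: merge R2<->R0 -> R2=(10,3,5) R0=(10,3,5)

Answer: 10 3 5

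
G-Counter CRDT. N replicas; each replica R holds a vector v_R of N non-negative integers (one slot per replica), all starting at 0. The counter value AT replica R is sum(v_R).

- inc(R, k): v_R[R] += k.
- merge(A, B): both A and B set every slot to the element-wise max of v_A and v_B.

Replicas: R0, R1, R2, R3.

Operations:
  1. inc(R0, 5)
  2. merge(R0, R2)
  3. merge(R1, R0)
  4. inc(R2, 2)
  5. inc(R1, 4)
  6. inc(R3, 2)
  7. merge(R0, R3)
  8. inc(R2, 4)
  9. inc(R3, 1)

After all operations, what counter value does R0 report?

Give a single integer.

Answer: 7

Derivation:
Op 1: inc R0 by 5 -> R0=(5,0,0,0) value=5
Op 2: merge R0<->R2 -> R0=(5,0,0,0) R2=(5,0,0,0)
Op 3: merge R1<->R0 -> R1=(5,0,0,0) R0=(5,0,0,0)
Op 4: inc R2 by 2 -> R2=(5,0,2,0) value=7
Op 5: inc R1 by 4 -> R1=(5,4,0,0) value=9
Op 6: inc R3 by 2 -> R3=(0,0,0,2) value=2
Op 7: merge R0<->R3 -> R0=(5,0,0,2) R3=(5,0,0,2)
Op 8: inc R2 by 4 -> R2=(5,0,6,0) value=11
Op 9: inc R3 by 1 -> R3=(5,0,0,3) value=8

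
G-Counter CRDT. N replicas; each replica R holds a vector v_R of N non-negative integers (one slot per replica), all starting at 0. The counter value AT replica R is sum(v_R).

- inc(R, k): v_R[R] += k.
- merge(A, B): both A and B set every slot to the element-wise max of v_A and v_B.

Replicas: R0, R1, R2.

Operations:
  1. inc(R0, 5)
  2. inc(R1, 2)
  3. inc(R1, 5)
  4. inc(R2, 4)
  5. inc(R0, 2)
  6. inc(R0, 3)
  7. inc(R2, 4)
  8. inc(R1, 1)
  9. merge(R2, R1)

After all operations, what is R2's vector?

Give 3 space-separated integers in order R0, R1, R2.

Op 1: inc R0 by 5 -> R0=(5,0,0) value=5
Op 2: inc R1 by 2 -> R1=(0,2,0) value=2
Op 3: inc R1 by 5 -> R1=(0,7,0) value=7
Op 4: inc R2 by 4 -> R2=(0,0,4) value=4
Op 5: inc R0 by 2 -> R0=(7,0,0) value=7
Op 6: inc R0 by 3 -> R0=(10,0,0) value=10
Op 7: inc R2 by 4 -> R2=(0,0,8) value=8
Op 8: inc R1 by 1 -> R1=(0,8,0) value=8
Op 9: merge R2<->R1 -> R2=(0,8,8) R1=(0,8,8)

Answer: 0 8 8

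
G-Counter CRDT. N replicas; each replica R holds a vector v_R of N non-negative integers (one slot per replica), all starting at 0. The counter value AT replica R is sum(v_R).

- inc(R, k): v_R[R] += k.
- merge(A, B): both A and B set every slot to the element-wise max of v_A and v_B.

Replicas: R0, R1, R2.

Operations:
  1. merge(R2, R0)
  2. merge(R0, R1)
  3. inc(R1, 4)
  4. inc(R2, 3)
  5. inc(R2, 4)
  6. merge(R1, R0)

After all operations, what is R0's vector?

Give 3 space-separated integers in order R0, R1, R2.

Op 1: merge R2<->R0 -> R2=(0,0,0) R0=(0,0,0)
Op 2: merge R0<->R1 -> R0=(0,0,0) R1=(0,0,0)
Op 3: inc R1 by 4 -> R1=(0,4,0) value=4
Op 4: inc R2 by 3 -> R2=(0,0,3) value=3
Op 5: inc R2 by 4 -> R2=(0,0,7) value=7
Op 6: merge R1<->R0 -> R1=(0,4,0) R0=(0,4,0)

Answer: 0 4 0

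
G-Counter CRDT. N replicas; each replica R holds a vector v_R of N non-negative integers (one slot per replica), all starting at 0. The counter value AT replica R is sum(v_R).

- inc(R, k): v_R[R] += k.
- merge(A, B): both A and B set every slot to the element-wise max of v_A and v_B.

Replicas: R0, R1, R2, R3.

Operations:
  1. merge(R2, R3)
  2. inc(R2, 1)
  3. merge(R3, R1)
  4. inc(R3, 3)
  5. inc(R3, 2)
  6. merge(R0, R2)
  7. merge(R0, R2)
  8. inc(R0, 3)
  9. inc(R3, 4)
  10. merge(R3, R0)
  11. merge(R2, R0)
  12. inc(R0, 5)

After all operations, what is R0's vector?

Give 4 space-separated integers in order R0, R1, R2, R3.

Answer: 8 0 1 9

Derivation:
Op 1: merge R2<->R3 -> R2=(0,0,0,0) R3=(0,0,0,0)
Op 2: inc R2 by 1 -> R2=(0,0,1,0) value=1
Op 3: merge R3<->R1 -> R3=(0,0,0,0) R1=(0,0,0,0)
Op 4: inc R3 by 3 -> R3=(0,0,0,3) value=3
Op 5: inc R3 by 2 -> R3=(0,0,0,5) value=5
Op 6: merge R0<->R2 -> R0=(0,0,1,0) R2=(0,0,1,0)
Op 7: merge R0<->R2 -> R0=(0,0,1,0) R2=(0,0,1,0)
Op 8: inc R0 by 3 -> R0=(3,0,1,0) value=4
Op 9: inc R3 by 4 -> R3=(0,0,0,9) value=9
Op 10: merge R3<->R0 -> R3=(3,0,1,9) R0=(3,0,1,9)
Op 11: merge R2<->R0 -> R2=(3,0,1,9) R0=(3,0,1,9)
Op 12: inc R0 by 5 -> R0=(8,0,1,9) value=18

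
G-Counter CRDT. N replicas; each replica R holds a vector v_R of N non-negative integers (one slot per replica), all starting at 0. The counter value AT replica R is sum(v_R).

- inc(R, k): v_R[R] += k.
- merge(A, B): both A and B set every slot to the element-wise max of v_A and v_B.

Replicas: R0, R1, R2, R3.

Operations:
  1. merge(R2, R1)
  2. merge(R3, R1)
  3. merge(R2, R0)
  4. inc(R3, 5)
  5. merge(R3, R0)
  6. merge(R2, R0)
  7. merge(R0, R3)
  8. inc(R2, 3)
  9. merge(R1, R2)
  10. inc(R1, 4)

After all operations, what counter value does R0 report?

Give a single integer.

Op 1: merge R2<->R1 -> R2=(0,0,0,0) R1=(0,0,0,0)
Op 2: merge R3<->R1 -> R3=(0,0,0,0) R1=(0,0,0,0)
Op 3: merge R2<->R0 -> R2=(0,0,0,0) R0=(0,0,0,0)
Op 4: inc R3 by 5 -> R3=(0,0,0,5) value=5
Op 5: merge R3<->R0 -> R3=(0,0,0,5) R0=(0,0,0,5)
Op 6: merge R2<->R0 -> R2=(0,0,0,5) R0=(0,0,0,5)
Op 7: merge R0<->R3 -> R0=(0,0,0,5) R3=(0,0,0,5)
Op 8: inc R2 by 3 -> R2=(0,0,3,5) value=8
Op 9: merge R1<->R2 -> R1=(0,0,3,5) R2=(0,0,3,5)
Op 10: inc R1 by 4 -> R1=(0,4,3,5) value=12

Answer: 5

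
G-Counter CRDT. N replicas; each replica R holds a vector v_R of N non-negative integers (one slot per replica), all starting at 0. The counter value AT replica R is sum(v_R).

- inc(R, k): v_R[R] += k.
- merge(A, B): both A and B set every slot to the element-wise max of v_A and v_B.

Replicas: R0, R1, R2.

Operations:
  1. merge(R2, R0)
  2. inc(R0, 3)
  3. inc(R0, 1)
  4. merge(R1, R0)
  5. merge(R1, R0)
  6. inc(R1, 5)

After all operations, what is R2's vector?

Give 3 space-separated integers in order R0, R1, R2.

Op 1: merge R2<->R0 -> R2=(0,0,0) R0=(0,0,0)
Op 2: inc R0 by 3 -> R0=(3,0,0) value=3
Op 3: inc R0 by 1 -> R0=(4,0,0) value=4
Op 4: merge R1<->R0 -> R1=(4,0,0) R0=(4,0,0)
Op 5: merge R1<->R0 -> R1=(4,0,0) R0=(4,0,0)
Op 6: inc R1 by 5 -> R1=(4,5,0) value=9

Answer: 0 0 0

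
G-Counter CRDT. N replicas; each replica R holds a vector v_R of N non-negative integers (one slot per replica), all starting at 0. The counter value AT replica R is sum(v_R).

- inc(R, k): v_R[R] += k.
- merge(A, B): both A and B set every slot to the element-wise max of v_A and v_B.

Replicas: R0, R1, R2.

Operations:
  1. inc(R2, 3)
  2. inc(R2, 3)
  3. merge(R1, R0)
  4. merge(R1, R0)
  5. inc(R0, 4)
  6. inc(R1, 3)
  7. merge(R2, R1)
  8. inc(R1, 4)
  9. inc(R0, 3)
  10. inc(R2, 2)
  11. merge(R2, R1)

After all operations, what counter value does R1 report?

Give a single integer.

Answer: 15

Derivation:
Op 1: inc R2 by 3 -> R2=(0,0,3) value=3
Op 2: inc R2 by 3 -> R2=(0,0,6) value=6
Op 3: merge R1<->R0 -> R1=(0,0,0) R0=(0,0,0)
Op 4: merge R1<->R0 -> R1=(0,0,0) R0=(0,0,0)
Op 5: inc R0 by 4 -> R0=(4,0,0) value=4
Op 6: inc R1 by 3 -> R1=(0,3,0) value=3
Op 7: merge R2<->R1 -> R2=(0,3,6) R1=(0,3,6)
Op 8: inc R1 by 4 -> R1=(0,7,6) value=13
Op 9: inc R0 by 3 -> R0=(7,0,0) value=7
Op 10: inc R2 by 2 -> R2=(0,3,8) value=11
Op 11: merge R2<->R1 -> R2=(0,7,8) R1=(0,7,8)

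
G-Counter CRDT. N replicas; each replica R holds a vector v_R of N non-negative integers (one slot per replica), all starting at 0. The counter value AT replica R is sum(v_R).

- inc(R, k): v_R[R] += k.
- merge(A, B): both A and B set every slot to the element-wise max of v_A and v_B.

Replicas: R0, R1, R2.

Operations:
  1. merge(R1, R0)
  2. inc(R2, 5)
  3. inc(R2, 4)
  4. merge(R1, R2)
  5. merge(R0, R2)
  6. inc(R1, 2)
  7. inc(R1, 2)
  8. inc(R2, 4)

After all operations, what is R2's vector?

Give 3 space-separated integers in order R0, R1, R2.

Op 1: merge R1<->R0 -> R1=(0,0,0) R0=(0,0,0)
Op 2: inc R2 by 5 -> R2=(0,0,5) value=5
Op 3: inc R2 by 4 -> R2=(0,0,9) value=9
Op 4: merge R1<->R2 -> R1=(0,0,9) R2=(0,0,9)
Op 5: merge R0<->R2 -> R0=(0,0,9) R2=(0,0,9)
Op 6: inc R1 by 2 -> R1=(0,2,9) value=11
Op 7: inc R1 by 2 -> R1=(0,4,9) value=13
Op 8: inc R2 by 4 -> R2=(0,0,13) value=13

Answer: 0 0 13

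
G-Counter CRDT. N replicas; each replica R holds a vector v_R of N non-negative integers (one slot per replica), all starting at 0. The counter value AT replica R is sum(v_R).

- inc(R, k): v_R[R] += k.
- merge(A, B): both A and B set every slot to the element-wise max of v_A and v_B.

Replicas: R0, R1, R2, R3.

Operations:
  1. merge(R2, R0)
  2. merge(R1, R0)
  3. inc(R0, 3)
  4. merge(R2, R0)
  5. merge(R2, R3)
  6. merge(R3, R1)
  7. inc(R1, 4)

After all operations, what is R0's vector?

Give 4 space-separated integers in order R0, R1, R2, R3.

Answer: 3 0 0 0

Derivation:
Op 1: merge R2<->R0 -> R2=(0,0,0,0) R0=(0,0,0,0)
Op 2: merge R1<->R0 -> R1=(0,0,0,0) R0=(0,0,0,0)
Op 3: inc R0 by 3 -> R0=(3,0,0,0) value=3
Op 4: merge R2<->R0 -> R2=(3,0,0,0) R0=(3,0,0,0)
Op 5: merge R2<->R3 -> R2=(3,0,0,0) R3=(3,0,0,0)
Op 6: merge R3<->R1 -> R3=(3,0,0,0) R1=(3,0,0,0)
Op 7: inc R1 by 4 -> R1=(3,4,0,0) value=7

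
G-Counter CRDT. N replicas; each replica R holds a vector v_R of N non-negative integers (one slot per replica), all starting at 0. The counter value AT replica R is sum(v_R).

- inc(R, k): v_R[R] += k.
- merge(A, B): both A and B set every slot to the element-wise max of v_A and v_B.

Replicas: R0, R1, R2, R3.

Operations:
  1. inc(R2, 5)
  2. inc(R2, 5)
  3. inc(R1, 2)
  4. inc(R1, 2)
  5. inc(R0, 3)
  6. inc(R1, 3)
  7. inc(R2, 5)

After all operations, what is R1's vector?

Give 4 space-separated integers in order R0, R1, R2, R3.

Op 1: inc R2 by 5 -> R2=(0,0,5,0) value=5
Op 2: inc R2 by 5 -> R2=(0,0,10,0) value=10
Op 3: inc R1 by 2 -> R1=(0,2,0,0) value=2
Op 4: inc R1 by 2 -> R1=(0,4,0,0) value=4
Op 5: inc R0 by 3 -> R0=(3,0,0,0) value=3
Op 6: inc R1 by 3 -> R1=(0,7,0,0) value=7
Op 7: inc R2 by 5 -> R2=(0,0,15,0) value=15

Answer: 0 7 0 0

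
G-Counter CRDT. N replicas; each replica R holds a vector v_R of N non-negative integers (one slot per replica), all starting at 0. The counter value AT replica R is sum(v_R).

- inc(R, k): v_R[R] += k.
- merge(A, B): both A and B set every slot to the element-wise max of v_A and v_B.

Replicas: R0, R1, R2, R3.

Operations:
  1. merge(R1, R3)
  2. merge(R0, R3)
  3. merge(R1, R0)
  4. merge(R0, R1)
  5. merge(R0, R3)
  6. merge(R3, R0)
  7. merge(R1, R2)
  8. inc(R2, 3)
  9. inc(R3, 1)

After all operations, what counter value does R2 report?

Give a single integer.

Answer: 3

Derivation:
Op 1: merge R1<->R3 -> R1=(0,0,0,0) R3=(0,0,0,0)
Op 2: merge R0<->R3 -> R0=(0,0,0,0) R3=(0,0,0,0)
Op 3: merge R1<->R0 -> R1=(0,0,0,0) R0=(0,0,0,0)
Op 4: merge R0<->R1 -> R0=(0,0,0,0) R1=(0,0,0,0)
Op 5: merge R0<->R3 -> R0=(0,0,0,0) R3=(0,0,0,0)
Op 6: merge R3<->R0 -> R3=(0,0,0,0) R0=(0,0,0,0)
Op 7: merge R1<->R2 -> R1=(0,0,0,0) R2=(0,0,0,0)
Op 8: inc R2 by 3 -> R2=(0,0,3,0) value=3
Op 9: inc R3 by 1 -> R3=(0,0,0,1) value=1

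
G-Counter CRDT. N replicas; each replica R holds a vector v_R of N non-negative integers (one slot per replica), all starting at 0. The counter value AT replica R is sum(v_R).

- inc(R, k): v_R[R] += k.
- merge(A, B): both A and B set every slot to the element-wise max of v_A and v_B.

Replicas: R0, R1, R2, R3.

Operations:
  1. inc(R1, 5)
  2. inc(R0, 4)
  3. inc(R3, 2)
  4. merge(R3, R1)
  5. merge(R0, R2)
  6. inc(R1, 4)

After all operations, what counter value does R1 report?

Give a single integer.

Op 1: inc R1 by 5 -> R1=(0,5,0,0) value=5
Op 2: inc R0 by 4 -> R0=(4,0,0,0) value=4
Op 3: inc R3 by 2 -> R3=(0,0,0,2) value=2
Op 4: merge R3<->R1 -> R3=(0,5,0,2) R1=(0,5,0,2)
Op 5: merge R0<->R2 -> R0=(4,0,0,0) R2=(4,0,0,0)
Op 6: inc R1 by 4 -> R1=(0,9,0,2) value=11

Answer: 11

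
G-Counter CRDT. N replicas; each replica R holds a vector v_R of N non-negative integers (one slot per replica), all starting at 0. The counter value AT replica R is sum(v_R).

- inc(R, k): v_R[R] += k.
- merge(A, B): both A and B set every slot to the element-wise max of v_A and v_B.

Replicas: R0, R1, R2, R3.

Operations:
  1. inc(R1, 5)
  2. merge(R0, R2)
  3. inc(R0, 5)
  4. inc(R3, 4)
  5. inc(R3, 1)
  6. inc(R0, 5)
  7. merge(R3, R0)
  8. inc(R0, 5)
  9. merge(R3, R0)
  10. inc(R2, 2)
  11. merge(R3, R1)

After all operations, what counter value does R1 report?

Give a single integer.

Answer: 25

Derivation:
Op 1: inc R1 by 5 -> R1=(0,5,0,0) value=5
Op 2: merge R0<->R2 -> R0=(0,0,0,0) R2=(0,0,0,0)
Op 3: inc R0 by 5 -> R0=(5,0,0,0) value=5
Op 4: inc R3 by 4 -> R3=(0,0,0,4) value=4
Op 5: inc R3 by 1 -> R3=(0,0,0,5) value=5
Op 6: inc R0 by 5 -> R0=(10,0,0,0) value=10
Op 7: merge R3<->R0 -> R3=(10,0,0,5) R0=(10,0,0,5)
Op 8: inc R0 by 5 -> R0=(15,0,0,5) value=20
Op 9: merge R3<->R0 -> R3=(15,0,0,5) R0=(15,0,0,5)
Op 10: inc R2 by 2 -> R2=(0,0,2,0) value=2
Op 11: merge R3<->R1 -> R3=(15,5,0,5) R1=(15,5,0,5)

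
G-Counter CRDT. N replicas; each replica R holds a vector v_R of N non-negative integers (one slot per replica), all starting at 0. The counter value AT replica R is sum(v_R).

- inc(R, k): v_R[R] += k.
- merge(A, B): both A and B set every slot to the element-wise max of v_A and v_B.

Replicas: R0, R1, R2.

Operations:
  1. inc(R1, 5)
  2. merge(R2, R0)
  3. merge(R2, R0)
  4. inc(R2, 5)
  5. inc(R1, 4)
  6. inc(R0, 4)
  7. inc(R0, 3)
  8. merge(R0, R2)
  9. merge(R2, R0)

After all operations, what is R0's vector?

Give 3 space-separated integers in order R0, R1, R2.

Op 1: inc R1 by 5 -> R1=(0,5,0) value=5
Op 2: merge R2<->R0 -> R2=(0,0,0) R0=(0,0,0)
Op 3: merge R2<->R0 -> R2=(0,0,0) R0=(0,0,0)
Op 4: inc R2 by 5 -> R2=(0,0,5) value=5
Op 5: inc R1 by 4 -> R1=(0,9,0) value=9
Op 6: inc R0 by 4 -> R0=(4,0,0) value=4
Op 7: inc R0 by 3 -> R0=(7,0,0) value=7
Op 8: merge R0<->R2 -> R0=(7,0,5) R2=(7,0,5)
Op 9: merge R2<->R0 -> R2=(7,0,5) R0=(7,0,5)

Answer: 7 0 5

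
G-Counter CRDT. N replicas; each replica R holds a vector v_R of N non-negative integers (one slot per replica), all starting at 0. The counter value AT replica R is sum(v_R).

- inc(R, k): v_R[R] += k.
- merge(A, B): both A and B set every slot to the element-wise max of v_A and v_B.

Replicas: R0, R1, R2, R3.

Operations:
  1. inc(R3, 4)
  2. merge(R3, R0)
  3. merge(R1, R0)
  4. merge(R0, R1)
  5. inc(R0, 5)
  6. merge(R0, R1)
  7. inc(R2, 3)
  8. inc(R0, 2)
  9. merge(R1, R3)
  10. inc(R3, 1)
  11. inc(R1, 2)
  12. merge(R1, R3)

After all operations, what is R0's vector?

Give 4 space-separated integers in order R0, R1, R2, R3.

Op 1: inc R3 by 4 -> R3=(0,0,0,4) value=4
Op 2: merge R3<->R0 -> R3=(0,0,0,4) R0=(0,0,0,4)
Op 3: merge R1<->R0 -> R1=(0,0,0,4) R0=(0,0,0,4)
Op 4: merge R0<->R1 -> R0=(0,0,0,4) R1=(0,0,0,4)
Op 5: inc R0 by 5 -> R0=(5,0,0,4) value=9
Op 6: merge R0<->R1 -> R0=(5,0,0,4) R1=(5,0,0,4)
Op 7: inc R2 by 3 -> R2=(0,0,3,0) value=3
Op 8: inc R0 by 2 -> R0=(7,0,0,4) value=11
Op 9: merge R1<->R3 -> R1=(5,0,0,4) R3=(5,0,0,4)
Op 10: inc R3 by 1 -> R3=(5,0,0,5) value=10
Op 11: inc R1 by 2 -> R1=(5,2,0,4) value=11
Op 12: merge R1<->R3 -> R1=(5,2,0,5) R3=(5,2,0,5)

Answer: 7 0 0 4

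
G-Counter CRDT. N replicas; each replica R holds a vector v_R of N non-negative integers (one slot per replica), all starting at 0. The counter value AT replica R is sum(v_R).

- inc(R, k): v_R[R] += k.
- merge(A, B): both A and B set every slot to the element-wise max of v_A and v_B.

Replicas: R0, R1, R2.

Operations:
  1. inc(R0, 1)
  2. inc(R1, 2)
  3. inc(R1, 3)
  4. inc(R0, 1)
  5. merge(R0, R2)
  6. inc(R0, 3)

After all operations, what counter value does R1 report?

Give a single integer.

Answer: 5

Derivation:
Op 1: inc R0 by 1 -> R0=(1,0,0) value=1
Op 2: inc R1 by 2 -> R1=(0,2,0) value=2
Op 3: inc R1 by 3 -> R1=(0,5,0) value=5
Op 4: inc R0 by 1 -> R0=(2,0,0) value=2
Op 5: merge R0<->R2 -> R0=(2,0,0) R2=(2,0,0)
Op 6: inc R0 by 3 -> R0=(5,0,0) value=5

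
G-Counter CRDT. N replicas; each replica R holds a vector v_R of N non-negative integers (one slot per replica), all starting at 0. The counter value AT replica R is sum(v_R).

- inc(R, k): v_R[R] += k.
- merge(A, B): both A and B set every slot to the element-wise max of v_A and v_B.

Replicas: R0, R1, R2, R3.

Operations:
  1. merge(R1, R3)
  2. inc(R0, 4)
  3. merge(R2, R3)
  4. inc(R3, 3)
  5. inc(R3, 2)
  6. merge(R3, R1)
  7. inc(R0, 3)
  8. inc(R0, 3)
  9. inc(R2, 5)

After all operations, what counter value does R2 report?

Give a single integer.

Op 1: merge R1<->R3 -> R1=(0,0,0,0) R3=(0,0,0,0)
Op 2: inc R0 by 4 -> R0=(4,0,0,0) value=4
Op 3: merge R2<->R3 -> R2=(0,0,0,0) R3=(0,0,0,0)
Op 4: inc R3 by 3 -> R3=(0,0,0,3) value=3
Op 5: inc R3 by 2 -> R3=(0,0,0,5) value=5
Op 6: merge R3<->R1 -> R3=(0,0,0,5) R1=(0,0,0,5)
Op 7: inc R0 by 3 -> R0=(7,0,0,0) value=7
Op 8: inc R0 by 3 -> R0=(10,0,0,0) value=10
Op 9: inc R2 by 5 -> R2=(0,0,5,0) value=5

Answer: 5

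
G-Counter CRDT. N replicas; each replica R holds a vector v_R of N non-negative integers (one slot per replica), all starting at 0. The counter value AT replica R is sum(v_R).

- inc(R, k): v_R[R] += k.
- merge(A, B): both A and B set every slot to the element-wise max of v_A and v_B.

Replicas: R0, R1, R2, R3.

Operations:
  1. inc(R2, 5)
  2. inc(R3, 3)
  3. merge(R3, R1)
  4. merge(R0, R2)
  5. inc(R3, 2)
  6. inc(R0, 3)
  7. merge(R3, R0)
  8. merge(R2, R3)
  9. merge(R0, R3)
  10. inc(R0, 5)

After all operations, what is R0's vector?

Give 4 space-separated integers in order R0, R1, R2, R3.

Op 1: inc R2 by 5 -> R2=(0,0,5,0) value=5
Op 2: inc R3 by 3 -> R3=(0,0,0,3) value=3
Op 3: merge R3<->R1 -> R3=(0,0,0,3) R1=(0,0,0,3)
Op 4: merge R0<->R2 -> R0=(0,0,5,0) R2=(0,0,5,0)
Op 5: inc R3 by 2 -> R3=(0,0,0,5) value=5
Op 6: inc R0 by 3 -> R0=(3,0,5,0) value=8
Op 7: merge R3<->R0 -> R3=(3,0,5,5) R0=(3,0,5,5)
Op 8: merge R2<->R3 -> R2=(3,0,5,5) R3=(3,0,5,5)
Op 9: merge R0<->R3 -> R0=(3,0,5,5) R3=(3,0,5,5)
Op 10: inc R0 by 5 -> R0=(8,0,5,5) value=18

Answer: 8 0 5 5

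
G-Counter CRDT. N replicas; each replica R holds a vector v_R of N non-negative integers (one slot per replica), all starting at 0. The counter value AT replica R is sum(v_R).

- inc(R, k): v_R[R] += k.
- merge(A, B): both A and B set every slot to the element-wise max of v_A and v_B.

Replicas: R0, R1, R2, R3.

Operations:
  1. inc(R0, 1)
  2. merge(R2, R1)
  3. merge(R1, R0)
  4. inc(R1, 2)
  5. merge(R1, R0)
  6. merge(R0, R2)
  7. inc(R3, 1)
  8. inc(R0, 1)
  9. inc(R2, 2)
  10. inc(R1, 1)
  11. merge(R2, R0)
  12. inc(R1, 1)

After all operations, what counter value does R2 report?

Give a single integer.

Answer: 6

Derivation:
Op 1: inc R0 by 1 -> R0=(1,0,0,0) value=1
Op 2: merge R2<->R1 -> R2=(0,0,0,0) R1=(0,0,0,0)
Op 3: merge R1<->R0 -> R1=(1,0,0,0) R0=(1,0,0,0)
Op 4: inc R1 by 2 -> R1=(1,2,0,0) value=3
Op 5: merge R1<->R0 -> R1=(1,2,0,0) R0=(1,2,0,0)
Op 6: merge R0<->R2 -> R0=(1,2,0,0) R2=(1,2,0,0)
Op 7: inc R3 by 1 -> R3=(0,0,0,1) value=1
Op 8: inc R0 by 1 -> R0=(2,2,0,0) value=4
Op 9: inc R2 by 2 -> R2=(1,2,2,0) value=5
Op 10: inc R1 by 1 -> R1=(1,3,0,0) value=4
Op 11: merge R2<->R0 -> R2=(2,2,2,0) R0=(2,2,2,0)
Op 12: inc R1 by 1 -> R1=(1,4,0,0) value=5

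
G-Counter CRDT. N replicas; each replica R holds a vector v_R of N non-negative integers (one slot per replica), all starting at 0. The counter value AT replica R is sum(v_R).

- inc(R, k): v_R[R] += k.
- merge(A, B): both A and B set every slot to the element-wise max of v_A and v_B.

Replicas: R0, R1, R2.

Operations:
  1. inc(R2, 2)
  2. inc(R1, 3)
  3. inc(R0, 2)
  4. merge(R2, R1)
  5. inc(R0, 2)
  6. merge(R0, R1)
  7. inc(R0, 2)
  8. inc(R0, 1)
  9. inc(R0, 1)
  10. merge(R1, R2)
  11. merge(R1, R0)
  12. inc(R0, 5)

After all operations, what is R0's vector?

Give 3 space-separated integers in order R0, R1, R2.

Answer: 13 3 2

Derivation:
Op 1: inc R2 by 2 -> R2=(0,0,2) value=2
Op 2: inc R1 by 3 -> R1=(0,3,0) value=3
Op 3: inc R0 by 2 -> R0=(2,0,0) value=2
Op 4: merge R2<->R1 -> R2=(0,3,2) R1=(0,3,2)
Op 5: inc R0 by 2 -> R0=(4,0,0) value=4
Op 6: merge R0<->R1 -> R0=(4,3,2) R1=(4,3,2)
Op 7: inc R0 by 2 -> R0=(6,3,2) value=11
Op 8: inc R0 by 1 -> R0=(7,3,2) value=12
Op 9: inc R0 by 1 -> R0=(8,3,2) value=13
Op 10: merge R1<->R2 -> R1=(4,3,2) R2=(4,3,2)
Op 11: merge R1<->R0 -> R1=(8,3,2) R0=(8,3,2)
Op 12: inc R0 by 5 -> R0=(13,3,2) value=18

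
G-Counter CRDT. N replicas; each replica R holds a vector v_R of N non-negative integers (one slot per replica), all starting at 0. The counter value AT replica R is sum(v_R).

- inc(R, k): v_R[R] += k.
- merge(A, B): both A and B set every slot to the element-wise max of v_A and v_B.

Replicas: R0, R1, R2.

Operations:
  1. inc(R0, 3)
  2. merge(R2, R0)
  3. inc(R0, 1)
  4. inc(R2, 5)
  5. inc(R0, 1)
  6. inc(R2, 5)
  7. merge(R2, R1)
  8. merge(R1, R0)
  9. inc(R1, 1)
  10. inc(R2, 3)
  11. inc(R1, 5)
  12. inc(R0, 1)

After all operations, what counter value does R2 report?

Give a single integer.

Op 1: inc R0 by 3 -> R0=(3,0,0) value=3
Op 2: merge R2<->R0 -> R2=(3,0,0) R0=(3,0,0)
Op 3: inc R0 by 1 -> R0=(4,0,0) value=4
Op 4: inc R2 by 5 -> R2=(3,0,5) value=8
Op 5: inc R0 by 1 -> R0=(5,0,0) value=5
Op 6: inc R2 by 5 -> R2=(3,0,10) value=13
Op 7: merge R2<->R1 -> R2=(3,0,10) R1=(3,0,10)
Op 8: merge R1<->R0 -> R1=(5,0,10) R0=(5,0,10)
Op 9: inc R1 by 1 -> R1=(5,1,10) value=16
Op 10: inc R2 by 3 -> R2=(3,0,13) value=16
Op 11: inc R1 by 5 -> R1=(5,6,10) value=21
Op 12: inc R0 by 1 -> R0=(6,0,10) value=16

Answer: 16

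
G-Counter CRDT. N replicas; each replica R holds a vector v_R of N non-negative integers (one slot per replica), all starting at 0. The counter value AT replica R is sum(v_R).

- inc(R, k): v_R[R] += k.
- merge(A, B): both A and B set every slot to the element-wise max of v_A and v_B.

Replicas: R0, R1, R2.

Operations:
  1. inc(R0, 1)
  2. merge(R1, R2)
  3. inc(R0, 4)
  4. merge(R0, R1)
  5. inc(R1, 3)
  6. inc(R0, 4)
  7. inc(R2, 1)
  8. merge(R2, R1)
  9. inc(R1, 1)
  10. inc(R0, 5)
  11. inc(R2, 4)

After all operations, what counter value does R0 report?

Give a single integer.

Op 1: inc R0 by 1 -> R0=(1,0,0) value=1
Op 2: merge R1<->R2 -> R1=(0,0,0) R2=(0,0,0)
Op 3: inc R0 by 4 -> R0=(5,0,0) value=5
Op 4: merge R0<->R1 -> R0=(5,0,0) R1=(5,0,0)
Op 5: inc R1 by 3 -> R1=(5,3,0) value=8
Op 6: inc R0 by 4 -> R0=(9,0,0) value=9
Op 7: inc R2 by 1 -> R2=(0,0,1) value=1
Op 8: merge R2<->R1 -> R2=(5,3,1) R1=(5,3,1)
Op 9: inc R1 by 1 -> R1=(5,4,1) value=10
Op 10: inc R0 by 5 -> R0=(14,0,0) value=14
Op 11: inc R2 by 4 -> R2=(5,3,5) value=13

Answer: 14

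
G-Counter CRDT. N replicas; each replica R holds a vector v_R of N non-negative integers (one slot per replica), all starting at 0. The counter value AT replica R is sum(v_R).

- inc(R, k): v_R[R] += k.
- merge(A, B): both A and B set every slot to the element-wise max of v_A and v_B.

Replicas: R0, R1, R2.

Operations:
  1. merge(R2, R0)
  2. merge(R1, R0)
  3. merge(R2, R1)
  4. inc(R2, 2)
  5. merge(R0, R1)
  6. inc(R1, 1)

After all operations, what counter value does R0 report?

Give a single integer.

Answer: 0

Derivation:
Op 1: merge R2<->R0 -> R2=(0,0,0) R0=(0,0,0)
Op 2: merge R1<->R0 -> R1=(0,0,0) R0=(0,0,0)
Op 3: merge R2<->R1 -> R2=(0,0,0) R1=(0,0,0)
Op 4: inc R2 by 2 -> R2=(0,0,2) value=2
Op 5: merge R0<->R1 -> R0=(0,0,0) R1=(0,0,0)
Op 6: inc R1 by 1 -> R1=(0,1,0) value=1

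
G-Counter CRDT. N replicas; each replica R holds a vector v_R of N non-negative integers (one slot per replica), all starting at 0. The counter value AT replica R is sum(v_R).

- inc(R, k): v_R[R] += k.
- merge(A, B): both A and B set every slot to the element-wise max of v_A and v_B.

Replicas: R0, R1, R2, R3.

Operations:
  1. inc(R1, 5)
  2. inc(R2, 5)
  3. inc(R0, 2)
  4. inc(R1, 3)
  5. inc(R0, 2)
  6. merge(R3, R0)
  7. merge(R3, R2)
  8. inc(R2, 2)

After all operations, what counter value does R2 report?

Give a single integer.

Answer: 11

Derivation:
Op 1: inc R1 by 5 -> R1=(0,5,0,0) value=5
Op 2: inc R2 by 5 -> R2=(0,0,5,0) value=5
Op 3: inc R0 by 2 -> R0=(2,0,0,0) value=2
Op 4: inc R1 by 3 -> R1=(0,8,0,0) value=8
Op 5: inc R0 by 2 -> R0=(4,0,0,0) value=4
Op 6: merge R3<->R0 -> R3=(4,0,0,0) R0=(4,0,0,0)
Op 7: merge R3<->R2 -> R3=(4,0,5,0) R2=(4,0,5,0)
Op 8: inc R2 by 2 -> R2=(4,0,7,0) value=11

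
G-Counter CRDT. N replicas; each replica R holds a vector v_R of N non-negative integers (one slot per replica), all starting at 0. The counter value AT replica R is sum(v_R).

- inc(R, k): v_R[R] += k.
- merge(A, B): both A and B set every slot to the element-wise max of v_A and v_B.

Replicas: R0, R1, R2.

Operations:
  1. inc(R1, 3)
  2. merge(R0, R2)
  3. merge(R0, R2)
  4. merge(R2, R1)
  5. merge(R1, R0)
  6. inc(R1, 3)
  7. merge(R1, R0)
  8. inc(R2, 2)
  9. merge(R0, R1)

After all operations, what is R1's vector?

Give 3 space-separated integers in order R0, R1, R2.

Answer: 0 6 0

Derivation:
Op 1: inc R1 by 3 -> R1=(0,3,0) value=3
Op 2: merge R0<->R2 -> R0=(0,0,0) R2=(0,0,0)
Op 3: merge R0<->R2 -> R0=(0,0,0) R2=(0,0,0)
Op 4: merge R2<->R1 -> R2=(0,3,0) R1=(0,3,0)
Op 5: merge R1<->R0 -> R1=(0,3,0) R0=(0,3,0)
Op 6: inc R1 by 3 -> R1=(0,6,0) value=6
Op 7: merge R1<->R0 -> R1=(0,6,0) R0=(0,6,0)
Op 8: inc R2 by 2 -> R2=(0,3,2) value=5
Op 9: merge R0<->R1 -> R0=(0,6,0) R1=(0,6,0)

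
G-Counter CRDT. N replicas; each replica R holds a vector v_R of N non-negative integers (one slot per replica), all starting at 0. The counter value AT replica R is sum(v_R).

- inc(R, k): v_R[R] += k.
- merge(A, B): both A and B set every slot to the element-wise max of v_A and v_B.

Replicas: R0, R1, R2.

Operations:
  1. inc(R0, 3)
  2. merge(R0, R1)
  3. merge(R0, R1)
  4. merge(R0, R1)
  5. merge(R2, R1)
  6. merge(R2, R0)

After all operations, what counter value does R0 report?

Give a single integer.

Op 1: inc R0 by 3 -> R0=(3,0,0) value=3
Op 2: merge R0<->R1 -> R0=(3,0,0) R1=(3,0,0)
Op 3: merge R0<->R1 -> R0=(3,0,0) R1=(3,0,0)
Op 4: merge R0<->R1 -> R0=(3,0,0) R1=(3,0,0)
Op 5: merge R2<->R1 -> R2=(3,0,0) R1=(3,0,0)
Op 6: merge R2<->R0 -> R2=(3,0,0) R0=(3,0,0)

Answer: 3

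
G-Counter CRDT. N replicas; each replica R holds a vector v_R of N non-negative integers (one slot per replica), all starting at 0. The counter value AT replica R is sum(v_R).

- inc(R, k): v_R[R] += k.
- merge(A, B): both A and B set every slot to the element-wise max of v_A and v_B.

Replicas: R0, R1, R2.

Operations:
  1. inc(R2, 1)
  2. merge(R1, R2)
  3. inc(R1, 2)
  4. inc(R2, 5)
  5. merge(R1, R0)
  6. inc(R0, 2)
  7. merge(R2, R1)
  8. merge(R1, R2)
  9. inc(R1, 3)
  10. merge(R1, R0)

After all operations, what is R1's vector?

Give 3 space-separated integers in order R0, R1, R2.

Answer: 2 5 6

Derivation:
Op 1: inc R2 by 1 -> R2=(0,0,1) value=1
Op 2: merge R1<->R2 -> R1=(0,0,1) R2=(0,0,1)
Op 3: inc R1 by 2 -> R1=(0,2,1) value=3
Op 4: inc R2 by 5 -> R2=(0,0,6) value=6
Op 5: merge R1<->R0 -> R1=(0,2,1) R0=(0,2,1)
Op 6: inc R0 by 2 -> R0=(2,2,1) value=5
Op 7: merge R2<->R1 -> R2=(0,2,6) R1=(0,2,6)
Op 8: merge R1<->R2 -> R1=(0,2,6) R2=(0,2,6)
Op 9: inc R1 by 3 -> R1=(0,5,6) value=11
Op 10: merge R1<->R0 -> R1=(2,5,6) R0=(2,5,6)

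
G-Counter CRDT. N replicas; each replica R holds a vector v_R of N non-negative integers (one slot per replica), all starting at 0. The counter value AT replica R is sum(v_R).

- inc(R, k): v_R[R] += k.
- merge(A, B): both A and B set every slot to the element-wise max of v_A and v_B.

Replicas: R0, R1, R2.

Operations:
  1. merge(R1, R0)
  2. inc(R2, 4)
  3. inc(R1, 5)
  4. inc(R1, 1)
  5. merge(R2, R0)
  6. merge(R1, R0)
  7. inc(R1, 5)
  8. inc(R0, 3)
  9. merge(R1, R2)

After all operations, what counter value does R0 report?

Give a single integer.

Answer: 13

Derivation:
Op 1: merge R1<->R0 -> R1=(0,0,0) R0=(0,0,0)
Op 2: inc R2 by 4 -> R2=(0,0,4) value=4
Op 3: inc R1 by 5 -> R1=(0,5,0) value=5
Op 4: inc R1 by 1 -> R1=(0,6,0) value=6
Op 5: merge R2<->R0 -> R2=(0,0,4) R0=(0,0,4)
Op 6: merge R1<->R0 -> R1=(0,6,4) R0=(0,6,4)
Op 7: inc R1 by 5 -> R1=(0,11,4) value=15
Op 8: inc R0 by 3 -> R0=(3,6,4) value=13
Op 9: merge R1<->R2 -> R1=(0,11,4) R2=(0,11,4)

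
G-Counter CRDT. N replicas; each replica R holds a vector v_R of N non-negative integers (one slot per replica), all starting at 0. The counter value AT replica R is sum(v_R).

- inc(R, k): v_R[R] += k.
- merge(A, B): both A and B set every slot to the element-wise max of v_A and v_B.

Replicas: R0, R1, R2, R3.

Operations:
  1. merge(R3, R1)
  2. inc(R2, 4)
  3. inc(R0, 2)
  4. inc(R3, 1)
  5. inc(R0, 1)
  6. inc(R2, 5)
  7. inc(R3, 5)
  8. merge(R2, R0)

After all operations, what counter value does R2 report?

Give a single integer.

Op 1: merge R3<->R1 -> R3=(0,0,0,0) R1=(0,0,0,0)
Op 2: inc R2 by 4 -> R2=(0,0,4,0) value=4
Op 3: inc R0 by 2 -> R0=(2,0,0,0) value=2
Op 4: inc R3 by 1 -> R3=(0,0,0,1) value=1
Op 5: inc R0 by 1 -> R0=(3,0,0,0) value=3
Op 6: inc R2 by 5 -> R2=(0,0,9,0) value=9
Op 7: inc R3 by 5 -> R3=(0,0,0,6) value=6
Op 8: merge R2<->R0 -> R2=(3,0,9,0) R0=(3,0,9,0)

Answer: 12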